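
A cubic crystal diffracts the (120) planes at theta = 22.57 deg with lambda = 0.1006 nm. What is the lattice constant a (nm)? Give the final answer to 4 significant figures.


d = lambda / (2*sin(theta))
d = 0.1006 / (2*sin(22.57 deg))
d = 0.131054 nm
a = d * sqrt(h^2+k^2+l^2) = 0.131054 * sqrt(5)
a = 0.293 nm


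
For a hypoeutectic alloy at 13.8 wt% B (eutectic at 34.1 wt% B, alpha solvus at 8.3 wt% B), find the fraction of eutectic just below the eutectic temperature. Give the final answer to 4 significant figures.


f_primary = (C_e - C0) / (C_e - C_alpha_max)
f_primary = (34.1 - 13.8) / (34.1 - 8.3)
f_primary = 0.786822
f_eutectic = 1 - 0.786822 = 0.2132


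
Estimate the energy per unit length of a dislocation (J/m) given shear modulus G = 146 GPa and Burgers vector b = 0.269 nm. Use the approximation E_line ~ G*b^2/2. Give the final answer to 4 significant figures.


E = G*b^2/2
b = 0.269 nm = 2.69e-10 m
G = 146 GPa = 1.46e+11 Pa
E = 0.5 * 1.46e+11 * (2.69e-10)^2
E = 5.282e-09 J/m


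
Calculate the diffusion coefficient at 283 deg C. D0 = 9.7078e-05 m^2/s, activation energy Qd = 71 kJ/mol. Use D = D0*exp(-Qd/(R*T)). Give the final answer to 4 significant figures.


D = D0 * exp(-Qd / (R*T))
T = 556.15 K
D = 9.7078e-05 * exp(-71e3 / (8.314 * 556.15))
D = 2.082e-11 m^2/s


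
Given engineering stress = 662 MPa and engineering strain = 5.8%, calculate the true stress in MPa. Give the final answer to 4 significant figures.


sigma_true = sigma_eng * (1 + epsilon_eng)
sigma_true = 662 * (1 + 0.058)
sigma_true = 700.4 MPa


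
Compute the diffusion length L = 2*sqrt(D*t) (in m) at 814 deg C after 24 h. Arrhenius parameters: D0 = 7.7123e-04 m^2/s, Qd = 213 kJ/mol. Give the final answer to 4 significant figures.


Step 1: D = D0 * exp(-Qd/(R*T))
T = 1087.15 K
D = 7.7123e-04 * exp(-213e3 / (8.314 * 1087.15)) = 4.49506e-14 m^2/s
Step 2: L = 2*sqrt(D*t)
t = 24 h = 86400 s
L = 2*sqrt(4.49506e-14 * 86400) = 1.246e-04 m


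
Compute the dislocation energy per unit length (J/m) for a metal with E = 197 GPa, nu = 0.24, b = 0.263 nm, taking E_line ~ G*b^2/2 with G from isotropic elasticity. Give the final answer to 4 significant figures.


Step 1: G = E / (2*(1+nu))
G = 197 / (2*(1+0.24)) = 79.4355 GPa = 7.94355e+10 Pa
Step 2: E_line = G*b^2/2
b = 0.263 nm = 2.63e-10 m
E_line = 0.5 * 7.94355e+10 * (2.63e-10)^2 = 2.747e-09 J/m


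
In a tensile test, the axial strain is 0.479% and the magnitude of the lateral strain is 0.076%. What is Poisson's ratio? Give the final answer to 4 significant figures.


nu = -epsilon_lat / epsilon_axial
Lateral strain is contraction (negative), so using magnitudes:
nu = 0.076 / 0.479
nu = 0.1587


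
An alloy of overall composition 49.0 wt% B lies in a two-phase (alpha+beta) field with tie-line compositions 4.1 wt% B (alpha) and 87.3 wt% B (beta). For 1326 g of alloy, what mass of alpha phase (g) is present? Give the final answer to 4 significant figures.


f_alpha = (C_beta - C0) / (C_beta - C_alpha)
f_alpha = (87.3 - 49.0) / (87.3 - 4.1) = 0.460337
m_alpha = f_alpha * m_total = 0.460337 * 1326 = 610.4 g


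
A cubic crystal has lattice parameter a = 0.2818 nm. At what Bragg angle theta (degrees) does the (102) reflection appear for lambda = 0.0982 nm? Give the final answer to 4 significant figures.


d = a / sqrt(h^2+k^2+l^2)
d = 0.2818 / sqrt(5) = 0.126025 nm
lambda = 2*d*sin(theta)  =>  sin(theta) = lambda / (2*d)
sin(theta) = 0.0982 / (2 * 0.126025) = 0.389606
theta = 22.93 deg


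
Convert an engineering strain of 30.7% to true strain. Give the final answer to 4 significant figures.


epsilon_true = ln(1 + epsilon_eng)
epsilon_true = ln(1 + 0.307)
epsilon_true = 0.2677


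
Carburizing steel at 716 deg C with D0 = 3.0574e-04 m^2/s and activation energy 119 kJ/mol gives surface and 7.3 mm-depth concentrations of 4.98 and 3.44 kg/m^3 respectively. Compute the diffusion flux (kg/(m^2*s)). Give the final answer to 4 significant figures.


Step 1: D = D0 * exp(-Qd/(R*T))
T = 716 + 273.15 = 989.15 K
D = 3.0574e-04 * exp(-119e3 / (8.314 * 989.15)) = 1.58862e-10 m^2/s
Step 2: J = D * (C1 - C2) / dx
J = 1.58862e-10 * (4.98 - 3.44) / 7.3e-03
J = 3.351e-08 kg/(m^2*s)


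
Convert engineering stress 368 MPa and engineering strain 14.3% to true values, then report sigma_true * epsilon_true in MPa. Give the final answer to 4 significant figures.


sigma_true = sigma_eng * (1 + epsilon_eng)
sigma_true = 368 * (1 + 0.143) = 420.624 MPa
epsilon_true = ln(1 + epsilon_eng)
epsilon_true = ln(1 + 0.143) = 0.133656
sigma_true * epsilon_true = 420.624 * 0.133656 = 56.22 MPa


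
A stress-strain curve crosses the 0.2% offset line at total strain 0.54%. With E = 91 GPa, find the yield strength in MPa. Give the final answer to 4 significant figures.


Offset strain = 0.002
Elastic strain at yield = total_strain - offset = 5.4e-03 - 0.002 = 3.4e-03
sigma_y = E * elastic_strain = 91000 * 3.4e-03
sigma_y = 309.4 MPa


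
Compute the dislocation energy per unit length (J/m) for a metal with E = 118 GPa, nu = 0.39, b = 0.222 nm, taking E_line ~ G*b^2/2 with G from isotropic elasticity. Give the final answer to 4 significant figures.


Step 1: G = E / (2*(1+nu))
G = 118 / (2*(1+0.39)) = 42.446 GPa = 4.2446e+10 Pa
Step 2: E_line = G*b^2/2
b = 0.222 nm = 2.22e-10 m
E_line = 0.5 * 4.2446e+10 * (2.22e-10)^2 = 1.046e-09 J/m


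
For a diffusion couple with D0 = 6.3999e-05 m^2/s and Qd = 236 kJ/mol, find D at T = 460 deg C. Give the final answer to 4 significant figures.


D = D0 * exp(-Qd / (R*T))
T = 733.15 K
D = 6.3999e-05 * exp(-236e3 / (8.314 * 733.15))
D = 9.802e-22 m^2/s


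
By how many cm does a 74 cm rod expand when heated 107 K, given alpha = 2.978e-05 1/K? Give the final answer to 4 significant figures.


dL = L0 * alpha * dT
dL = 74 * 2.978e-05 * 107
dL = 0.2358 cm


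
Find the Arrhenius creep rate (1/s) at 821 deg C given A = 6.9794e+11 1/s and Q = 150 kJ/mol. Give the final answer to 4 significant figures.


rate = A * exp(-Q / (R*T))
T = 821 + 273.15 = 1094.15 K
rate = 6.9794e+11 * exp(-150e3 / (8.314 * 1094.15))
rate = 48150 1/s


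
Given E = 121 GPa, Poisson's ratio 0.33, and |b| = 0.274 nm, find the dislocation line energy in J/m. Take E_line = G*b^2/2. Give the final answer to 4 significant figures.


Step 1: G = E / (2*(1+nu))
G = 121 / (2*(1+0.33)) = 45.4887 GPa = 4.54887e+10 Pa
Step 2: E_line = G*b^2/2
b = 0.274 nm = 2.74e-10 m
E_line = 0.5 * 4.54887e+10 * (2.74e-10)^2 = 1.708e-09 J/m


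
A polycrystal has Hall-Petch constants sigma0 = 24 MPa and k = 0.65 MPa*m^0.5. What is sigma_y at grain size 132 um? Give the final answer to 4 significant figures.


sigma_y = sigma0 + k / sqrt(d)
d = 132 um = 1.32e-04 m
sigma_y = 24 + 0.65 / sqrt(1.32e-04)
sigma_y = 80.58 MPa


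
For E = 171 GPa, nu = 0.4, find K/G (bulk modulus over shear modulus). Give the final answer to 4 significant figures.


G = E / (2*(1+nu))
G = 171 / (2*(1+0.4)) = 61.0714 GPa
K = E / (3*(1-2*nu))
K = 171 / (3*(1-2*0.4)) = 285 GPa
K/G = 285 / 61.0714 = 4.667


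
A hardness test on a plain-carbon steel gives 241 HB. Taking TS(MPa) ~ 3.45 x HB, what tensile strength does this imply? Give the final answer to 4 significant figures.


TS (MPa) = 3.45 * HB
TS = 3.45 * 241
TS = 831.5 MPa


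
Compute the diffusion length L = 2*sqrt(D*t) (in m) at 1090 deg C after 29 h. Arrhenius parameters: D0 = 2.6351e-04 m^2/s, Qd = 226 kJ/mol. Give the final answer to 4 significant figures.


Step 1: D = D0 * exp(-Qd/(R*T))
T = 1363.15 K
D = 2.6351e-04 * exp(-226e3 / (8.314 * 1363.15)) = 5.75936e-13 m^2/s
Step 2: L = 2*sqrt(D*t)
t = 29 h = 104400 s
L = 2*sqrt(5.75936e-13 * 104400) = 4.904e-04 m


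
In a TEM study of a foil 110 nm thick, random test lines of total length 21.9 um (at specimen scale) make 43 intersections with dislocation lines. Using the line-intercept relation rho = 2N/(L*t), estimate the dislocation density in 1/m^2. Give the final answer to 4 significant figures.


rho = 2N / (L * t)
L = 21.9 um = 2.19e-05 m, t = 110 nm = 1.1e-07 m
rho = 2 * 43 / (2.19e-05 * 1.1e-07)
rho = 3.57e+13 1/m^2


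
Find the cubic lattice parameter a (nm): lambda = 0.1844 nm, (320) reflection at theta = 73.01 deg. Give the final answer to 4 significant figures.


d = lambda / (2*sin(theta))
d = 0.1844 / (2*sin(73.01 deg))
d = 0.0964076 nm
a = d * sqrt(h^2+k^2+l^2) = 0.0964076 * sqrt(13)
a = 0.3476 nm


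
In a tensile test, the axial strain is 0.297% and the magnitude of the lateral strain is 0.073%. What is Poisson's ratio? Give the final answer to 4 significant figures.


nu = -epsilon_lat / epsilon_axial
Lateral strain is contraction (negative), so using magnitudes:
nu = 0.073 / 0.297
nu = 0.2458


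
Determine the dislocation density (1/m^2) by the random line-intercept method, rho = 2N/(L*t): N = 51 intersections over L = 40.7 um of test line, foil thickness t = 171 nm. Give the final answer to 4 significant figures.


rho = 2N / (L * t)
L = 40.7 um = 4.07e-05 m, t = 171 nm = 1.71e-07 m
rho = 2 * 51 / (4.07e-05 * 1.71e-07)
rho = 1.466e+13 1/m^2


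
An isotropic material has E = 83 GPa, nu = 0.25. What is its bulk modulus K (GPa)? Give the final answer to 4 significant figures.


K = E / (3*(1-2*nu))
K = 83 / (3*(1-2*0.25))
K = 55.33 GPa


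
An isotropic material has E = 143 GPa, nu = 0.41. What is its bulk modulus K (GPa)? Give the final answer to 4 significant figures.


K = E / (3*(1-2*nu))
K = 143 / (3*(1-2*0.41))
K = 264.8 GPa


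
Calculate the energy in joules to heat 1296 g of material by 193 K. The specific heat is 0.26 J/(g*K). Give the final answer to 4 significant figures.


Q = m * cp * dT
Q = 1296 * 0.26 * 193
Q = 65030 J


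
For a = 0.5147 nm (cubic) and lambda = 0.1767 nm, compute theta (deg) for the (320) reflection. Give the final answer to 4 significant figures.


d = a / sqrt(h^2+k^2+l^2)
d = 0.5147 / sqrt(13) = 0.142752 nm
lambda = 2*d*sin(theta)  =>  sin(theta) = lambda / (2*d)
sin(theta) = 0.1767 / (2 * 0.142752) = 0.618905
theta = 38.24 deg


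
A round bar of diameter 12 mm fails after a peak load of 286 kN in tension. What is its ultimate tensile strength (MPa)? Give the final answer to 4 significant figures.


A0 = pi*(d/2)^2 = pi*(12/2)^2 = 113.097 mm^2
UTS = F_max / A0 = 286*1000 / 113.097
UTS = 2529 MPa


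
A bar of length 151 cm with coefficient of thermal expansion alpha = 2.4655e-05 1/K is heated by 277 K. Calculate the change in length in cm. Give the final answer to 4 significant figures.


dL = L0 * alpha * dT
dL = 151 * 2.4655e-05 * 277
dL = 1.031 cm


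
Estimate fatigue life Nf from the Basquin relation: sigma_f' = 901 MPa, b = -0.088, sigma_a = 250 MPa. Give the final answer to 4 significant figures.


sigma_a = sigma_f' * (2*Nf)^b
2*Nf = (sigma_a / sigma_f')^(1/b)
2*Nf = (250 / 901)^(1/-0.088)
2*Nf = 2.12373e+06
Nf = 1.062e+06 cycles


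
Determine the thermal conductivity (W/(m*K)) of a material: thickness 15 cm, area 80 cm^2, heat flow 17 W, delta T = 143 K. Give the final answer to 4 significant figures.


k = Q*L / (A*dT)
L = 0.15 m, A = 8e-03 m^2
k = 17 * 0.15 / (8e-03 * 143)
k = 2.229 W/(m*K)


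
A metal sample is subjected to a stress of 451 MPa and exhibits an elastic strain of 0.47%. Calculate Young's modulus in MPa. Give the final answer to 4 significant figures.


E = sigma / epsilon
epsilon = 0.47% = 4.7e-03
E = 451 / 4.7e-03
E = 95960 MPa


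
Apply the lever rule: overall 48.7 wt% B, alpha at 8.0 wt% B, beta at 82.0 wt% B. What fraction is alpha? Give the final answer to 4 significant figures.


f_alpha = (C_beta - C0) / (C_beta - C_alpha)
f_alpha = (82.0 - 48.7) / (82.0 - 8.0)
f_alpha = 0.45


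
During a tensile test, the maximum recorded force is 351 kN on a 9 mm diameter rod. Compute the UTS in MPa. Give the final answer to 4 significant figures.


A0 = pi*(d/2)^2 = pi*(9/2)^2 = 63.6173 mm^2
UTS = F_max / A0 = 351*1000 / 63.6173
UTS = 5517 MPa


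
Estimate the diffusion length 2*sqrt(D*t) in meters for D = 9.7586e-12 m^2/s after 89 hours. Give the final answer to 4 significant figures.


t = 89 hr = 320400 s
Diffusion length = 2*sqrt(D*t)
= 2*sqrt(9.7586e-12 * 320400)
= 3.536e-03 m


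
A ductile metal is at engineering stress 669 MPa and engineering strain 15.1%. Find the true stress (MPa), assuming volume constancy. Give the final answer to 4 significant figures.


sigma_true = sigma_eng * (1 + epsilon_eng)
sigma_true = 669 * (1 + 0.151)
sigma_true = 770 MPa


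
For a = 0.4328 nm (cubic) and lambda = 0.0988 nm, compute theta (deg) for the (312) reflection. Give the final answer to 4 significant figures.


d = a / sqrt(h^2+k^2+l^2)
d = 0.4328 / sqrt(14) = 0.115671 nm
lambda = 2*d*sin(theta)  =>  sin(theta) = lambda / (2*d)
sin(theta) = 0.0988 / (2 * 0.115671) = 0.427075
theta = 25.28 deg


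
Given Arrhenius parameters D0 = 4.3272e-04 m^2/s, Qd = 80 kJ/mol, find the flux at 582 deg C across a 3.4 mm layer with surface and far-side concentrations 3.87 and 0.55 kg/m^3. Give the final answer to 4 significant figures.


Step 1: D = D0 * exp(-Qd/(R*T))
T = 582 + 273.15 = 855.15 K
D = 4.3272e-04 * exp(-80e3 / (8.314 * 855.15)) = 5.61612e-09 m^2/s
Step 2: J = D * (C1 - C2) / dx
J = 5.61612e-09 * (3.87 - 0.55) / 3.4e-03
J = 5.484e-06 kg/(m^2*s)


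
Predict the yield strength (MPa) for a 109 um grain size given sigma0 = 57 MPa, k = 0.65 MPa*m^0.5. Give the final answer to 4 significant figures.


sigma_y = sigma0 + k / sqrt(d)
d = 109 um = 1.09e-04 m
sigma_y = 57 + 0.65 / sqrt(1.09e-04)
sigma_y = 119.3 MPa


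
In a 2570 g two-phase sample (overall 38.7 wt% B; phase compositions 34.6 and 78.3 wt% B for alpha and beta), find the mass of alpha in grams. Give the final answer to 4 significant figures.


f_alpha = (C_beta - C0) / (C_beta - C_alpha)
f_alpha = (78.3 - 38.7) / (78.3 - 34.6) = 0.906178
m_alpha = f_alpha * m_total = 0.906178 * 2570 = 2329 g


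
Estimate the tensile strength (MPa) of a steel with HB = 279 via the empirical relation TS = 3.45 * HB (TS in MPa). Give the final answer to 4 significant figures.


TS (MPa) = 3.45 * HB
TS = 3.45 * 279
TS = 962.6 MPa


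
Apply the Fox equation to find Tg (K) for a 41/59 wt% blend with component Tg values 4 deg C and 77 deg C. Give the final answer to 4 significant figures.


1/Tg = w1/Tg1 + w2/Tg2 (in Kelvin)
Tg1 = 277.15 K, Tg2 = 350.15 K
1/Tg = 0.41/277.15 + 0.59/350.15
Tg = 316 K


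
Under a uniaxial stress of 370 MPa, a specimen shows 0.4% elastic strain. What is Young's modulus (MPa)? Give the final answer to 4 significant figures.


E = sigma / epsilon
epsilon = 0.4% = 4e-03
E = 370 / 4e-03
E = 92500 MPa


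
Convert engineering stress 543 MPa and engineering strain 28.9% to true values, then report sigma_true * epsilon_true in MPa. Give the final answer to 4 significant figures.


sigma_true = sigma_eng * (1 + epsilon_eng)
sigma_true = 543 * (1 + 0.289) = 699.927 MPa
epsilon_true = ln(1 + epsilon_eng)
epsilon_true = ln(1 + 0.289) = 0.253867
sigma_true * epsilon_true = 699.927 * 0.253867 = 177.7 MPa


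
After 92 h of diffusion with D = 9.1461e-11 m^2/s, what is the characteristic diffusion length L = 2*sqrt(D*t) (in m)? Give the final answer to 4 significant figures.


t = 92 hr = 331200 s
Diffusion length = 2*sqrt(D*t)
= 2*sqrt(9.1461e-11 * 331200)
= 0.01101 m


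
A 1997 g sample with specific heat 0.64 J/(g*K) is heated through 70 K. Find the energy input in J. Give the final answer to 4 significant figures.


Q = m * cp * dT
Q = 1997 * 0.64 * 70
Q = 89470 J


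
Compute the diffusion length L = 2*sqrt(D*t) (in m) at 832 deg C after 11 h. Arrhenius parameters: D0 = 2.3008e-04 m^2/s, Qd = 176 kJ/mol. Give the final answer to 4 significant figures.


Step 1: D = D0 * exp(-Qd/(R*T))
T = 1105.15 K
D = 2.3008e-04 * exp(-176e3 / (8.314 * 1105.15)) = 1.10403e-12 m^2/s
Step 2: L = 2*sqrt(D*t)
t = 11 h = 39600 s
L = 2*sqrt(1.10403e-12 * 39600) = 4.182e-04 m


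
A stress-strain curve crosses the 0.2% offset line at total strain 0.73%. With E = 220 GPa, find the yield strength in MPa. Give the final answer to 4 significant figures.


Offset strain = 0.002
Elastic strain at yield = total_strain - offset = 7.3e-03 - 0.002 = 5.3e-03
sigma_y = E * elastic_strain = 220000 * 5.3e-03
sigma_y = 1166 MPa


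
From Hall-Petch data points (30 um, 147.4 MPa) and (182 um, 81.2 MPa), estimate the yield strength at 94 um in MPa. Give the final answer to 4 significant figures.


sigma_y = sigma0 + k / sqrt(d)
1/sqrt(d1) = 1/sqrt(3e-05) = 182.574;  1/sqrt(d2) = 74.1249
k = (sigma1 - sigma2) / (1/sqrt(d1) - 1/sqrt(d2)) = (147.4 - 81.2) / (182.574 - 74.1249) = 0.610424 MPa*m^0.5
sigma0 = sigma1 - k/sqrt(d1) = 147.4 - 0.610424*182.574 = 35.9524 MPa
sigma_y(d3) = 35.9524 + 0.610424 / sqrt(9.4e-05) = 98.91 MPa


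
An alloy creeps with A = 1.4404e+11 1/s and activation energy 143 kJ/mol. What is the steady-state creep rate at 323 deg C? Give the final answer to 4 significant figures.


rate = A * exp(-Q / (R*T))
T = 323 + 273.15 = 596.15 K
rate = 1.4404e+11 * exp(-143e3 / (8.314 * 596.15))
rate = 0.0425 1/s


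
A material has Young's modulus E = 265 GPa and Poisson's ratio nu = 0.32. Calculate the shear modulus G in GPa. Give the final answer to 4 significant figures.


G = E / (2*(1+nu))
G = 265 / (2*(1+0.32))
G = 100.4 GPa


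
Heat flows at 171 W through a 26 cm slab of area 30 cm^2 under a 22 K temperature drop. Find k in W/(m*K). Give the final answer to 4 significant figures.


k = Q*L / (A*dT)
L = 0.26 m, A = 3e-03 m^2
k = 171 * 0.26 / (3e-03 * 22)
k = 673.6 W/(m*K)


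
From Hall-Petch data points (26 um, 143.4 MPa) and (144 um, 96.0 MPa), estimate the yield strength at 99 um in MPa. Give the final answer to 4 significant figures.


sigma_y = sigma0 + k / sqrt(d)
1/sqrt(d1) = 1/sqrt(2.6e-05) = 196.116;  1/sqrt(d2) = 83.3333
k = (sigma1 - sigma2) / (1/sqrt(d1) - 1/sqrt(d2)) = (143.4 - 96.0) / (196.116 - 83.3333) = 0.420277 MPa*m^0.5
sigma0 = sigma1 - k/sqrt(d1) = 143.4 - 0.420277*196.116 = 60.9769 MPa
sigma_y(d3) = 60.9769 + 0.420277 / sqrt(9.9e-05) = 103.2 MPa


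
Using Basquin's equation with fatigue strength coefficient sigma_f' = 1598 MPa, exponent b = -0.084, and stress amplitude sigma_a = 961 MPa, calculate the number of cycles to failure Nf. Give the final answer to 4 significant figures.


sigma_a = sigma_f' * (2*Nf)^b
2*Nf = (sigma_a / sigma_f')^(1/b)
2*Nf = (961 / 1598)^(1/-0.084)
2*Nf = 425.801
Nf = 212.9 cycles


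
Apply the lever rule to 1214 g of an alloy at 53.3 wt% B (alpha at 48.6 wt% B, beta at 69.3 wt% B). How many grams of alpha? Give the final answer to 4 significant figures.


f_alpha = (C_beta - C0) / (C_beta - C_alpha)
f_alpha = (69.3 - 53.3) / (69.3 - 48.6) = 0.772947
m_alpha = f_alpha * m_total = 0.772947 * 1214 = 938.4 g


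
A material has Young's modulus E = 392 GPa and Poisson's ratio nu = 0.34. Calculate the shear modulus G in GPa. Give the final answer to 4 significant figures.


G = E / (2*(1+nu))
G = 392 / (2*(1+0.34))
G = 146.3 GPa


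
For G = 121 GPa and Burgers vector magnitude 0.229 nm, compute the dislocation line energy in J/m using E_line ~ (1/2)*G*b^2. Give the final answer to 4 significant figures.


E = G*b^2/2
b = 0.229 nm = 2.29e-10 m
G = 121 GPa = 1.21e+11 Pa
E = 0.5 * 1.21e+11 * (2.29e-10)^2
E = 3.173e-09 J/m


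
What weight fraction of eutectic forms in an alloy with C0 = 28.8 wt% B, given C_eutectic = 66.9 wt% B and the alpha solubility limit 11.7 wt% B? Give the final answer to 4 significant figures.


f_primary = (C_e - C0) / (C_e - C_alpha_max)
f_primary = (66.9 - 28.8) / (66.9 - 11.7)
f_primary = 0.690217
f_eutectic = 1 - 0.690217 = 0.3098


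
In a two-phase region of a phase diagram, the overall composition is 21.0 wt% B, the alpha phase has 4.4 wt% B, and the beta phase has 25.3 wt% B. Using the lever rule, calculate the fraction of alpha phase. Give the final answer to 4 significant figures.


f_alpha = (C_beta - C0) / (C_beta - C_alpha)
f_alpha = (25.3 - 21.0) / (25.3 - 4.4)
f_alpha = 0.2057


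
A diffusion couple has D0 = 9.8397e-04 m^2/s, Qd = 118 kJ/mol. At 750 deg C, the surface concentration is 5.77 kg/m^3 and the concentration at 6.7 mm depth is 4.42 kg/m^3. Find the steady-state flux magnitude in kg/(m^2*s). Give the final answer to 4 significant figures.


Step 1: D = D0 * exp(-Qd/(R*T))
T = 750 + 273.15 = 1023.15 K
D = 9.8397e-04 * exp(-118e3 / (8.314 * 1023.15)) = 9.30117e-10 m^2/s
Step 2: J = D * (C1 - C2) / dx
J = 9.30117e-10 * (5.77 - 4.42) / 6.7e-03
J = 1.874e-07 kg/(m^2*s)


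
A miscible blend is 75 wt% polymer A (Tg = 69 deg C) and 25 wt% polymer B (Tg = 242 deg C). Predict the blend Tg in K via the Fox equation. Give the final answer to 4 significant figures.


1/Tg = w1/Tg1 + w2/Tg2 (in Kelvin)
Tg1 = 342.15 K, Tg2 = 515.15 K
1/Tg = 0.75/342.15 + 0.25/515.15
Tg = 373.5 K


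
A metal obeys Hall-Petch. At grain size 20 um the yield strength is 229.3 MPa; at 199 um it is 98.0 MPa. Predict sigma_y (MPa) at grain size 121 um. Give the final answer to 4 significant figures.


sigma_y = sigma0 + k / sqrt(d)
1/sqrt(d1) = 1/sqrt(2e-05) = 223.607;  1/sqrt(d2) = 70.8881
k = (sigma1 - sigma2) / (1/sqrt(d1) - 1/sqrt(d2)) = (229.3 - 98.0) / (223.607 - 70.8881) = 0.859751 MPa*m^0.5
sigma0 = sigma1 - k/sqrt(d1) = 229.3 - 0.859751*223.607 = 37.0539 MPa
sigma_y(d3) = 37.0539 + 0.859751 / sqrt(1.21e-04) = 115.2 MPa


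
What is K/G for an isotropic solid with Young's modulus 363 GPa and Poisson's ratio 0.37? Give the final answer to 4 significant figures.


G = E / (2*(1+nu))
G = 363 / (2*(1+0.37)) = 132.482 GPa
K = E / (3*(1-2*nu))
K = 363 / (3*(1-2*0.37)) = 465.385 GPa
K/G = 465.385 / 132.482 = 3.513


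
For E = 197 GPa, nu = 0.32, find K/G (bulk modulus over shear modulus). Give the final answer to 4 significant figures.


G = E / (2*(1+nu))
G = 197 / (2*(1+0.32)) = 74.6212 GPa
K = E / (3*(1-2*nu))
K = 197 / (3*(1-2*0.32)) = 182.407 GPa
K/G = 182.407 / 74.6212 = 2.444


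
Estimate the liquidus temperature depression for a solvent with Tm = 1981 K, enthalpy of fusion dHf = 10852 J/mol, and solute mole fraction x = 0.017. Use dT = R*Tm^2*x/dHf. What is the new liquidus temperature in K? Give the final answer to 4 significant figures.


dT = R*Tm^2*x / dHf
dT = 8.314 * 1981^2 * 0.017 / 10852
dT = 51.1114 K
T_new = 1981 - 51.1114 = 1930 K


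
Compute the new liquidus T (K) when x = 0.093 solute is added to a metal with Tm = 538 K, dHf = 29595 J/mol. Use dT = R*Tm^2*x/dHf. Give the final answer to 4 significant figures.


dT = R*Tm^2*x / dHf
dT = 8.314 * 538^2 * 0.093 / 29595
dT = 7.56204 K
T_new = 538 - 7.56204 = 530.4 K


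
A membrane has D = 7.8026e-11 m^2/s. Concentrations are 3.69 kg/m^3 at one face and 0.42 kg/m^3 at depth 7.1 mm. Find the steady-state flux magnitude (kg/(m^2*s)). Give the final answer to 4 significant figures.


J = -D * (dC/dx) = D * (C1 - C2) / dx
J = 7.8026e-11 * (3.69 - 0.42) / 7.1e-03
J = 3.594e-08 kg/(m^2*s)


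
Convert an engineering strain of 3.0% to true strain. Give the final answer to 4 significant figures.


epsilon_true = ln(1 + epsilon_eng)
epsilon_true = ln(1 + 0.03)
epsilon_true = 0.02956


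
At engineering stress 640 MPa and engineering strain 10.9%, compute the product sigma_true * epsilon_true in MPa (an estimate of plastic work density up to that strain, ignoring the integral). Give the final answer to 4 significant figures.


sigma_true = sigma_eng * (1 + epsilon_eng)
sigma_true = 640 * (1 + 0.109) = 709.76 MPa
epsilon_true = ln(1 + epsilon_eng)
epsilon_true = ln(1 + 0.109) = 0.103459
sigma_true * epsilon_true = 709.76 * 0.103459 = 73.43 MPa


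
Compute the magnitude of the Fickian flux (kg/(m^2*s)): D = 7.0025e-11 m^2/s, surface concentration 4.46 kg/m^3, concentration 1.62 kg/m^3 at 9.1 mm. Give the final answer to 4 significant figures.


J = -D * (dC/dx) = D * (C1 - C2) / dx
J = 7.0025e-11 * (4.46 - 1.62) / 9.1e-03
J = 2.185e-08 kg/(m^2*s)


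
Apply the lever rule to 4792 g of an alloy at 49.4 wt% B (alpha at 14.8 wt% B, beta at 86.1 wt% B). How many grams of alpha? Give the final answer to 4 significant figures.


f_alpha = (C_beta - C0) / (C_beta - C_alpha)
f_alpha = (86.1 - 49.4) / (86.1 - 14.8) = 0.514727
m_alpha = f_alpha * m_total = 0.514727 * 4792 = 2467 g


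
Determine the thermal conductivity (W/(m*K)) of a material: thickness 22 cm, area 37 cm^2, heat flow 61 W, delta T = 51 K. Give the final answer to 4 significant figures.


k = Q*L / (A*dT)
L = 0.22 m, A = 3.7e-03 m^2
k = 61 * 0.22 / (3.7e-03 * 51)
k = 71.12 W/(m*K)


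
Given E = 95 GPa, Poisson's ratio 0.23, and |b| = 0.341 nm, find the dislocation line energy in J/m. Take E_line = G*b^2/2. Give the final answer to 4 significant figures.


Step 1: G = E / (2*(1+nu))
G = 95 / (2*(1+0.23)) = 38.6179 GPa = 3.86179e+10 Pa
Step 2: E_line = G*b^2/2
b = 0.341 nm = 3.41e-10 m
E_line = 0.5 * 3.86179e+10 * (3.41e-10)^2 = 2.245e-09 J/m


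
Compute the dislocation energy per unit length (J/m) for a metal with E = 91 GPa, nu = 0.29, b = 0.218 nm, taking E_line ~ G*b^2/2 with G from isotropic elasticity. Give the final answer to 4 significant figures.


Step 1: G = E / (2*(1+nu))
G = 91 / (2*(1+0.29)) = 35.2713 GPa = 3.52713e+10 Pa
Step 2: E_line = G*b^2/2
b = 0.218 nm = 2.18e-10 m
E_line = 0.5 * 3.52713e+10 * (2.18e-10)^2 = 8.381e-10 J/m


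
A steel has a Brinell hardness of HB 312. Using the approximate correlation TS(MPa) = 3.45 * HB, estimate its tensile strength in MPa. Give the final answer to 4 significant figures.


TS (MPa) = 3.45 * HB
TS = 3.45 * 312
TS = 1076 MPa


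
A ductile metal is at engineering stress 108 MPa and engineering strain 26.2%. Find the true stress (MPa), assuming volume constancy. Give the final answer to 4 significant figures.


sigma_true = sigma_eng * (1 + epsilon_eng)
sigma_true = 108 * (1 + 0.262)
sigma_true = 136.3 MPa


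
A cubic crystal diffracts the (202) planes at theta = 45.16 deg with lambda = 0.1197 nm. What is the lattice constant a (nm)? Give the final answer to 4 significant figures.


d = lambda / (2*sin(theta))
d = 0.1197 / (2*sin(45.16 deg))
d = 0.0844053 nm
a = d * sqrt(h^2+k^2+l^2) = 0.0844053 * sqrt(8)
a = 0.2387 nm


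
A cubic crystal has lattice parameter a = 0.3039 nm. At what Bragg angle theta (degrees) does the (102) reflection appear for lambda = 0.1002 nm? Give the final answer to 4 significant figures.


d = a / sqrt(h^2+k^2+l^2)
d = 0.3039 / sqrt(5) = 0.135908 nm
lambda = 2*d*sin(theta)  =>  sin(theta) = lambda / (2*d)
sin(theta) = 0.1002 / (2 * 0.135908) = 0.368631
theta = 21.63 deg


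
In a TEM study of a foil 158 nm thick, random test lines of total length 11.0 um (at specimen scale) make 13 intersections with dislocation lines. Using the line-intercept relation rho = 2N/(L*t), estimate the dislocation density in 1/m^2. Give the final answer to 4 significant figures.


rho = 2N / (L * t)
L = 11.0 um = 1.1e-05 m, t = 158 nm = 1.58e-07 m
rho = 2 * 13 / (1.1e-05 * 1.58e-07)
rho = 1.496e+13 1/m^2


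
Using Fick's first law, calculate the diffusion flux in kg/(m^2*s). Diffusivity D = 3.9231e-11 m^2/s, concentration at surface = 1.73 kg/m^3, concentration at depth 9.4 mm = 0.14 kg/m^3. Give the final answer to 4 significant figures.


J = -D * (dC/dx) = D * (C1 - C2) / dx
J = 3.9231e-11 * (1.73 - 0.14) / 9.4e-03
J = 6.636e-09 kg/(m^2*s)


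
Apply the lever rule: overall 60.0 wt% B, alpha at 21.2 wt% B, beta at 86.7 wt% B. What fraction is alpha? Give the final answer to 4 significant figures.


f_alpha = (C_beta - C0) / (C_beta - C_alpha)
f_alpha = (86.7 - 60.0) / (86.7 - 21.2)
f_alpha = 0.4076


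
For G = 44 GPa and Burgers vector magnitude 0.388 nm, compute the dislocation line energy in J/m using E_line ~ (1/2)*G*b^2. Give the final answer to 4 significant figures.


E = G*b^2/2
b = 0.388 nm = 3.88e-10 m
G = 44 GPa = 4.4e+10 Pa
E = 0.5 * 4.4e+10 * (3.88e-10)^2
E = 3.312e-09 J/m


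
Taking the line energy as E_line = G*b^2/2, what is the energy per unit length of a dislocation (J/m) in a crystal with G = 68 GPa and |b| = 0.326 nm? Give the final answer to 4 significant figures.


E = G*b^2/2
b = 0.326 nm = 3.26e-10 m
G = 68 GPa = 6.8e+10 Pa
E = 0.5 * 6.8e+10 * (3.26e-10)^2
E = 3.613e-09 J/m


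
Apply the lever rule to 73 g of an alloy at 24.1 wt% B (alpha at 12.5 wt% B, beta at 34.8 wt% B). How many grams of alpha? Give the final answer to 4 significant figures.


f_alpha = (C_beta - C0) / (C_beta - C_alpha)
f_alpha = (34.8 - 24.1) / (34.8 - 12.5) = 0.479821
m_alpha = f_alpha * m_total = 0.479821 * 73 = 35.03 g


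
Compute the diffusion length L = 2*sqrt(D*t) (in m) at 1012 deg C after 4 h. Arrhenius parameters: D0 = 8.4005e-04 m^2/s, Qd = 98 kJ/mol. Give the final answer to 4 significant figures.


Step 1: D = D0 * exp(-Qd/(R*T))
T = 1285.15 K
D = 8.4005e-04 * exp(-98e3 / (8.314 * 1285.15)) = 8.72917e-08 m^2/s
Step 2: L = 2*sqrt(D*t)
t = 4 h = 14400 s
L = 2*sqrt(8.72917e-08 * 14400) = 0.07091 m


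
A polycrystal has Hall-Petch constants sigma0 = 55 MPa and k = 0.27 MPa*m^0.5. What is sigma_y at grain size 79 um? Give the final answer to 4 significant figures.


sigma_y = sigma0 + k / sqrt(d)
d = 79 um = 7.9e-05 m
sigma_y = 55 + 0.27 / sqrt(7.9e-05)
sigma_y = 85.38 MPa


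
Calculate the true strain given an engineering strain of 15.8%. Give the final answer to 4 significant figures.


epsilon_true = ln(1 + epsilon_eng)
epsilon_true = ln(1 + 0.158)
epsilon_true = 0.1467


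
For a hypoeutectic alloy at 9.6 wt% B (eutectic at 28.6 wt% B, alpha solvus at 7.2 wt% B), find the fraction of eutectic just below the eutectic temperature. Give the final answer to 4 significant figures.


f_primary = (C_e - C0) / (C_e - C_alpha_max)
f_primary = (28.6 - 9.6) / (28.6 - 7.2)
f_primary = 0.88785
f_eutectic = 1 - 0.88785 = 0.1121


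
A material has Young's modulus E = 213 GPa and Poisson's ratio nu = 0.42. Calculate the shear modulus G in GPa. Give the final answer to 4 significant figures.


G = E / (2*(1+nu))
G = 213 / (2*(1+0.42))
G = 75 GPa


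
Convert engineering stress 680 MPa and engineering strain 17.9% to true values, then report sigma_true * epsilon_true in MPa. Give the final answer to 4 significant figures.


sigma_true = sigma_eng * (1 + epsilon_eng)
sigma_true = 680 * (1 + 0.179) = 801.72 MPa
epsilon_true = ln(1 + epsilon_eng)
epsilon_true = ln(1 + 0.179) = 0.164667
sigma_true * epsilon_true = 801.72 * 0.164667 = 132 MPa


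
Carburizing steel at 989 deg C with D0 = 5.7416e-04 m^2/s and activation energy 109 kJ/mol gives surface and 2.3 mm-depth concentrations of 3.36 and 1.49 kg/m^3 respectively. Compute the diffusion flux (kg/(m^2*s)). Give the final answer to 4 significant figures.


Step 1: D = D0 * exp(-Qd/(R*T))
T = 989 + 273.15 = 1262.15 K
D = 5.7416e-04 * exp(-109e3 / (8.314 * 1262.15)) = 1.76952e-08 m^2/s
Step 2: J = D * (C1 - C2) / dx
J = 1.76952e-08 * (3.36 - 1.49) / 2.3e-03
J = 1.439e-05 kg/(m^2*s)


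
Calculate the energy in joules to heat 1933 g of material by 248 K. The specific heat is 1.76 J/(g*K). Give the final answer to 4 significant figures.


Q = m * cp * dT
Q = 1933 * 1.76 * 248
Q = 843700 J


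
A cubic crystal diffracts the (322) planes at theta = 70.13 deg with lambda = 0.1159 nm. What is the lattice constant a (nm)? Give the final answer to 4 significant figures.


d = lambda / (2*sin(theta))
d = 0.1159 / (2*sin(70.13 deg))
d = 0.0616184 nm
a = d * sqrt(h^2+k^2+l^2) = 0.0616184 * sqrt(17)
a = 0.2541 nm


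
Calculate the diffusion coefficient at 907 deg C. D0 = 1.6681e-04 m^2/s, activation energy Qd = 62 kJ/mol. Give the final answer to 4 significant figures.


D = D0 * exp(-Qd / (R*T))
T = 1180.15 K
D = 1.6681e-04 * exp(-62e3 / (8.314 * 1180.15))
D = 3.006e-07 m^2/s


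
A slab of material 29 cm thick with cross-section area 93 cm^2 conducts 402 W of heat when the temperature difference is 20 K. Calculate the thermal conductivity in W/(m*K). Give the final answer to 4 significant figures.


k = Q*L / (A*dT)
L = 0.29 m, A = 9.3e-03 m^2
k = 402 * 0.29 / (9.3e-03 * 20)
k = 626.8 W/(m*K)


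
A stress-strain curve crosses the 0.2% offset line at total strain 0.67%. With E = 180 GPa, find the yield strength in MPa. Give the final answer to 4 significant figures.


Offset strain = 0.002
Elastic strain at yield = total_strain - offset = 6.7e-03 - 0.002 = 4.7e-03
sigma_y = E * elastic_strain = 180000 * 4.7e-03
sigma_y = 846 MPa


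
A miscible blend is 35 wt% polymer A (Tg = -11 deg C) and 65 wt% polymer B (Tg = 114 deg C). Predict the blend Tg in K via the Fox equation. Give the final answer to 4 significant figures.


1/Tg = w1/Tg1 + w2/Tg2 (in Kelvin)
Tg1 = 262.15 K, Tg2 = 387.15 K
1/Tg = 0.35/262.15 + 0.65/387.15
Tg = 331.8 K


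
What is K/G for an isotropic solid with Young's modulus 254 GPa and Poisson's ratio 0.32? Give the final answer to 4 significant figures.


G = E / (2*(1+nu))
G = 254 / (2*(1+0.32)) = 96.2121 GPa
K = E / (3*(1-2*nu))
K = 254 / (3*(1-2*0.32)) = 235.185 GPa
K/G = 235.185 / 96.2121 = 2.444


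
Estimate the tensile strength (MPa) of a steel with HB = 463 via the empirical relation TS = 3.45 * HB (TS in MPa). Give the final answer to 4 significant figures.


TS (MPa) = 3.45 * HB
TS = 3.45 * 463
TS = 1597 MPa


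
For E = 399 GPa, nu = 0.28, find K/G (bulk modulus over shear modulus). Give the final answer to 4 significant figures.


G = E / (2*(1+nu))
G = 399 / (2*(1+0.28)) = 155.859 GPa
K = E / (3*(1-2*nu))
K = 399 / (3*(1-2*0.28)) = 302.273 GPa
K/G = 302.273 / 155.859 = 1.939


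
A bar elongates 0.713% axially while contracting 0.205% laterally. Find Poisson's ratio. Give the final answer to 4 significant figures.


nu = -epsilon_lat / epsilon_axial
Lateral strain is contraction (negative), so using magnitudes:
nu = 0.205 / 0.713
nu = 0.2875


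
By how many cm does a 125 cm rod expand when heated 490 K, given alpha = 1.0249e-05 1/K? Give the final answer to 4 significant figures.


dL = L0 * alpha * dT
dL = 125 * 1.0249e-05 * 490
dL = 0.6278 cm


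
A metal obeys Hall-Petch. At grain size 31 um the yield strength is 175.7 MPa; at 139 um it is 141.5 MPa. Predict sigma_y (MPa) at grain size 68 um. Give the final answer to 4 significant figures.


sigma_y = sigma0 + k / sqrt(d)
1/sqrt(d1) = 1/sqrt(3.1e-05) = 179.605;  1/sqrt(d2) = 84.8189
k = (sigma1 - sigma2) / (1/sqrt(d1) - 1/sqrt(d2)) = (175.7 - 141.5) / (179.605 - 84.8189) = 0.360811 MPa*m^0.5
sigma0 = sigma1 - k/sqrt(d1) = 175.7 - 0.360811*179.605 = 110.896 MPa
sigma_y(d3) = 110.896 + 0.360811 / sqrt(6.8e-05) = 154.7 MPa


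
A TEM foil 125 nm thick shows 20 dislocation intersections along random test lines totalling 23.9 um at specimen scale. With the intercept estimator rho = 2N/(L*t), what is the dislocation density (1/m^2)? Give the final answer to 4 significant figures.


rho = 2N / (L * t)
L = 23.9 um = 2.39e-05 m, t = 125 nm = 1.25e-07 m
rho = 2 * 20 / (2.39e-05 * 1.25e-07)
rho = 1.339e+13 1/m^2


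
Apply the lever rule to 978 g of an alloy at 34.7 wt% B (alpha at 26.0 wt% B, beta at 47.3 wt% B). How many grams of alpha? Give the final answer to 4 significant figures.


f_alpha = (C_beta - C0) / (C_beta - C_alpha)
f_alpha = (47.3 - 34.7) / (47.3 - 26.0) = 0.591549
m_alpha = f_alpha * m_total = 0.591549 * 978 = 578.5 g


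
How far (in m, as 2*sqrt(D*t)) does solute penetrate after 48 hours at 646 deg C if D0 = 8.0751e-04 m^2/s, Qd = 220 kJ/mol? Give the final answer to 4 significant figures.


Step 1: D = D0 * exp(-Qd/(R*T))
T = 919.15 K
D = 8.0751e-04 * exp(-220e3 / (8.314 * 919.15)) = 2.53661e-16 m^2/s
Step 2: L = 2*sqrt(D*t)
t = 48 h = 172800 s
L = 2*sqrt(2.53661e-16 * 172800) = 1.324e-05 m


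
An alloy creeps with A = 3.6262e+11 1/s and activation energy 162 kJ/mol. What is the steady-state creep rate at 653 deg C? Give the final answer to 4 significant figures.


rate = A * exp(-Q / (R*T))
T = 653 + 273.15 = 926.15 K
rate = 3.6262e+11 * exp(-162e3 / (8.314 * 926.15))
rate = 264.5 1/s


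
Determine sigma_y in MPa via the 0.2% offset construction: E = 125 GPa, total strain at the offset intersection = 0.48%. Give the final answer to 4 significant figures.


Offset strain = 0.002
Elastic strain at yield = total_strain - offset = 4.8e-03 - 0.002 = 2.8e-03
sigma_y = E * elastic_strain = 125000 * 2.8e-03
sigma_y = 350 MPa


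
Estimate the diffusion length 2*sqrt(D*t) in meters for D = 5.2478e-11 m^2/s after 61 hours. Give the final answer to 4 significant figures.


t = 61 hr = 219600 s
Diffusion length = 2*sqrt(D*t)
= 2*sqrt(5.2478e-11 * 219600)
= 6.789e-03 m


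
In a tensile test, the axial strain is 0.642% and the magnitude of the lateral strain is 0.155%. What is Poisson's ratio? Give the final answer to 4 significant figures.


nu = -epsilon_lat / epsilon_axial
Lateral strain is contraction (negative), so using magnitudes:
nu = 0.155 / 0.642
nu = 0.2414


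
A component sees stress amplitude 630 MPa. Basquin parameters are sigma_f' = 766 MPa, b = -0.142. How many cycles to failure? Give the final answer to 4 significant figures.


sigma_a = sigma_f' * (2*Nf)^b
2*Nf = (sigma_a / sigma_f')^(1/b)
2*Nf = (630 / 766)^(1/-0.142)
2*Nf = 3.961
Nf = 1.98 cycles


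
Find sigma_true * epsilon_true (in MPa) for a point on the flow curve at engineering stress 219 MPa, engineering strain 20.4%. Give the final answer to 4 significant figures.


sigma_true = sigma_eng * (1 + epsilon_eng)
sigma_true = 219 * (1 + 0.204) = 263.676 MPa
epsilon_true = ln(1 + epsilon_eng)
epsilon_true = ln(1 + 0.204) = 0.185649
sigma_true * epsilon_true = 263.676 * 0.185649 = 48.95 MPa


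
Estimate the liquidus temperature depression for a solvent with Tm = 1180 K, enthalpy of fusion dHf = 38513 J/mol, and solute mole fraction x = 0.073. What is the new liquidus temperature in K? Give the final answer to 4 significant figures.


dT = R*Tm^2*x / dHf
dT = 8.314 * 1180^2 * 0.073 / 38513
dT = 21.9427 K
T_new = 1180 - 21.9427 = 1158 K


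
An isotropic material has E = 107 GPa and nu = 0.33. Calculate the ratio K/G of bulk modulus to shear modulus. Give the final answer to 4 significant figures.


G = E / (2*(1+nu))
G = 107 / (2*(1+0.33)) = 40.2256 GPa
K = E / (3*(1-2*nu))
K = 107 / (3*(1-2*0.33)) = 104.902 GPa
K/G = 104.902 / 40.2256 = 2.608


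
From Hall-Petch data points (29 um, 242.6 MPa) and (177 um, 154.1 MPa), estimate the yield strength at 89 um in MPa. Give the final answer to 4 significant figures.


sigma_y = sigma0 + k / sqrt(d)
1/sqrt(d1) = 1/sqrt(2.9e-05) = 185.695;  1/sqrt(d2) = 75.1646
k = (sigma1 - sigma2) / (1/sqrt(d1) - 1/sqrt(d2)) = (242.6 - 154.1) / (185.695 - 75.1646) = 0.800682 MPa*m^0.5
sigma0 = sigma1 - k/sqrt(d1) = 242.6 - 0.800682*185.695 = 93.917 MPa
sigma_y(d3) = 93.917 + 0.800682 / sqrt(8.9e-05) = 178.8 MPa


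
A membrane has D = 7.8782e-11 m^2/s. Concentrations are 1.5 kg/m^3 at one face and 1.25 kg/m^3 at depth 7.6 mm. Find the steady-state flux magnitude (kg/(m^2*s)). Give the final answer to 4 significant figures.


J = -D * (dC/dx) = D * (C1 - C2) / dx
J = 7.8782e-11 * (1.5 - 1.25) / 7.6e-03
J = 2.592e-09 kg/(m^2*s)


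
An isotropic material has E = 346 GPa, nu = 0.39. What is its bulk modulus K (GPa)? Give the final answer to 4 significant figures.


K = E / (3*(1-2*nu))
K = 346 / (3*(1-2*0.39))
K = 524.2 GPa


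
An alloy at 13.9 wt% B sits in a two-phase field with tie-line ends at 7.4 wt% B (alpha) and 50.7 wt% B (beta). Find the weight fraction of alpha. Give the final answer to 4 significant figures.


f_alpha = (C_beta - C0) / (C_beta - C_alpha)
f_alpha = (50.7 - 13.9) / (50.7 - 7.4)
f_alpha = 0.8499


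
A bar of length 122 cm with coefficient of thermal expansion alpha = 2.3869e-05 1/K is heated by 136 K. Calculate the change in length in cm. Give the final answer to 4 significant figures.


dL = L0 * alpha * dT
dL = 122 * 2.3869e-05 * 136
dL = 0.396 cm
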